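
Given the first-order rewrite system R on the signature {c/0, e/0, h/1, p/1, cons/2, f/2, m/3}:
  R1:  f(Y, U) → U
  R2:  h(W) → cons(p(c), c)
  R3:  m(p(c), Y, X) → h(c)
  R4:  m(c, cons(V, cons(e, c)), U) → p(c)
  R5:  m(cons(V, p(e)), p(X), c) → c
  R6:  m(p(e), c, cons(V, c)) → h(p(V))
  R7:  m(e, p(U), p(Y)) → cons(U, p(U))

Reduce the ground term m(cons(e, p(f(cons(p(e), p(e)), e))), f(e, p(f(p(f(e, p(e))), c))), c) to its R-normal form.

c

1. m(cons(e, p(f(cons(p(e), p(e)), e))), f(e, p(f(p(f(e, p(e))), c))), c)  →  m(cons(e, p(e)), f(e, p(f(p(f(e, p(e))), c))), c)   [R1 at 1.2.1]
2. m(cons(e, p(e)), f(e, p(f(p(f(e, p(e))), c))), c)  →  m(cons(e, p(e)), p(f(p(f(e, p(e))), c)), c)   [R1 at 2]
3. m(cons(e, p(e)), p(f(p(f(e, p(e))), c)), c)  →  c   [R5 at ε]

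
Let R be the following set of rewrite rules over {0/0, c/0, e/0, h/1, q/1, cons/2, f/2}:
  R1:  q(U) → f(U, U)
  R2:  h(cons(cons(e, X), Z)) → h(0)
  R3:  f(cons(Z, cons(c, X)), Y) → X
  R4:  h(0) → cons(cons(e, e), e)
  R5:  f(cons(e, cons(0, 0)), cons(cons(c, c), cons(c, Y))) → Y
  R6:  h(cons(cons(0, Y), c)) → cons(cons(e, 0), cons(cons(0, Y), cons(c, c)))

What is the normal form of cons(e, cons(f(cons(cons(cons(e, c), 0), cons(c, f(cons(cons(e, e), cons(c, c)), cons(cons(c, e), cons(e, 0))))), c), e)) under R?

1. cons(e, cons(f(cons(cons(cons(e, c), 0), cons(c, f(cons(cons(e, e), cons(c, c)), cons(cons(c, e), cons(e, 0))))), c), e))  →  cons(e, cons(f(cons(cons(e, e), cons(c, c)), cons(cons(c, e), cons(e, 0))), e))   [R3 at 2.1]
2. cons(e, cons(f(cons(cons(e, e), cons(c, c)), cons(cons(c, e), cons(e, 0))), e))  →  cons(e, cons(c, e))   [R3 at 2.1]

cons(e, cons(c, e))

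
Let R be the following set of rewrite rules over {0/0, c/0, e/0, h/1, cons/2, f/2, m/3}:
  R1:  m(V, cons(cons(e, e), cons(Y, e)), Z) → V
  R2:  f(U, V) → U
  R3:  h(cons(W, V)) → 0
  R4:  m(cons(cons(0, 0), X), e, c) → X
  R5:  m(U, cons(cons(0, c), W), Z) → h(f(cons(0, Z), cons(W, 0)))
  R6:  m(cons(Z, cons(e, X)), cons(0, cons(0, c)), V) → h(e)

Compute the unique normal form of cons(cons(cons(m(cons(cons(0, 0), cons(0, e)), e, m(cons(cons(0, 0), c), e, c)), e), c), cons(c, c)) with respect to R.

1. cons(cons(cons(m(cons(cons(0, 0), cons(0, e)), e, m(cons(cons(0, 0), c), e, c)), e), c), cons(c, c))  →  cons(cons(cons(m(cons(cons(0, 0), cons(0, e)), e, c), e), c), cons(c, c))   [R4 at 1.1.1.3]
2. cons(cons(cons(m(cons(cons(0, 0), cons(0, e)), e, c), e), c), cons(c, c))  →  cons(cons(cons(cons(0, e), e), c), cons(c, c))   [R4 at 1.1.1]

cons(cons(cons(cons(0, e), e), c), cons(c, c))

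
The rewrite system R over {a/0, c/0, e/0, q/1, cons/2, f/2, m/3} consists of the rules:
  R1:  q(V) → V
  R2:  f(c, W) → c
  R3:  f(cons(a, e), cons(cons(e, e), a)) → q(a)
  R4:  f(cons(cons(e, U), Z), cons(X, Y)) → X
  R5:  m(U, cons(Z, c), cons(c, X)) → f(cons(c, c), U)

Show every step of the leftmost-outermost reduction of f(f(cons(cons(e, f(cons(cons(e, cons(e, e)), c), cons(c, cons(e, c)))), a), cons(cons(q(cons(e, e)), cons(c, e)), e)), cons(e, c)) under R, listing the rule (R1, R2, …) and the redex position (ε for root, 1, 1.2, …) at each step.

1. f(f(cons(cons(e, f(cons(cons(e, cons(e, e)), c), cons(c, cons(e, c)))), a), cons(cons(q(cons(e, e)), cons(c, e)), e)), cons(e, c))  →  f(cons(q(cons(e, e)), cons(c, e)), cons(e, c))   [R4 at 1]
2. f(cons(q(cons(e, e)), cons(c, e)), cons(e, c))  →  f(cons(cons(e, e), cons(c, e)), cons(e, c))   [R1 at 1.1]
3. f(cons(cons(e, e), cons(c, e)), cons(e, c))  →  e   [R4 at ε]

e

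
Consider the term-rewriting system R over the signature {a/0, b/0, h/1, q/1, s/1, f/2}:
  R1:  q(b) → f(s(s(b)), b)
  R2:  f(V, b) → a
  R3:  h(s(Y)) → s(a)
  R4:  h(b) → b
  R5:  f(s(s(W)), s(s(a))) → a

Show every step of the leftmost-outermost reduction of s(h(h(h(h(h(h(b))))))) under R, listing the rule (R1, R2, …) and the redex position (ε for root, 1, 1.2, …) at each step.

1. s(h(h(h(h(h(h(b)))))))  →  s(h(h(h(h(h(b))))))   [R4 at 1.1.1.1.1.1]
2. s(h(h(h(h(h(b))))))  →  s(h(h(h(h(b)))))   [R4 at 1.1.1.1.1]
3. s(h(h(h(h(b)))))  →  s(h(h(h(b))))   [R4 at 1.1.1.1]
4. s(h(h(h(b))))  →  s(h(h(b)))   [R4 at 1.1.1]
5. s(h(h(b)))  →  s(h(b))   [R4 at 1.1]
6. s(h(b))  →  s(b)   [R4 at 1]

s(b)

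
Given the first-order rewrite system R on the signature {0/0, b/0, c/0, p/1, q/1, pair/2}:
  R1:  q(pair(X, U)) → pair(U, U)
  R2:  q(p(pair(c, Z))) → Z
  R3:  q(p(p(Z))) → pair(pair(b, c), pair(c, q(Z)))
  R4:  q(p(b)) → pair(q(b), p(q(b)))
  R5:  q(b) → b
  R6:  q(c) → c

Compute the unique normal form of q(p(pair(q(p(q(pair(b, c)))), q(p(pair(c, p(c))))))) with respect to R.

p(c)

1. q(p(pair(q(p(q(pair(b, c)))), q(p(pair(c, p(c)))))))  →  q(p(pair(q(p(pair(c, c))), q(p(pair(c, p(c)))))))   [R1 at 1.1.1.1.1]
2. q(p(pair(q(p(pair(c, c))), q(p(pair(c, p(c)))))))  →  q(p(pair(c, q(p(pair(c, p(c)))))))   [R2 at 1.1.1]
3. q(p(pair(c, q(p(pair(c, p(c)))))))  →  q(p(pair(c, p(c))))   [R2 at ε]
4. q(p(pair(c, p(c))))  →  p(c)   [R2 at ε]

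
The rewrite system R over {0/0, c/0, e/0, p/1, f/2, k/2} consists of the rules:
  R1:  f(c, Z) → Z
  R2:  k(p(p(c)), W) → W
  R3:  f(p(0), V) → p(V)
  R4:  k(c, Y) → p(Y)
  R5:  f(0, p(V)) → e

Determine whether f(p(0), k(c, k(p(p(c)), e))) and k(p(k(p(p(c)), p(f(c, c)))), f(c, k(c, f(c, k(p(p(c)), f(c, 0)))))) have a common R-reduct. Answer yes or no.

no — NF(t₁) = p(p(e)), NF(t₂) = p(0)

Reduce t₁ = f(p(0), k(c, k(p(p(c)), e))):
1. f(p(0), k(c, k(p(p(c)), e)))  →  p(k(c, k(p(p(c)), e)))   [R3 at ε]
2. p(k(c, k(p(p(c)), e)))  →  p(p(k(p(p(c)), e)))   [R4 at 1]
3. p(p(k(p(p(c)), e)))  →  p(p(e))   [R2 at 1.1]

Reduce t₂ = k(p(k(p(p(c)), p(f(c, c)))), f(c, k(c, f(c, k(p(p(c)), f(c, 0)))))):
1. k(p(k(p(p(c)), p(f(c, c)))), f(c, k(c, f(c, k(p(p(c)), f(c, 0))))))  →  k(p(p(f(c, c))), f(c, k(c, f(c, k(p(p(c)), f(c, 0))))))   [R2 at 1.1]
2. k(p(p(f(c, c))), f(c, k(c, f(c, k(p(p(c)), f(c, 0))))))  →  k(p(p(c)), f(c, k(c, f(c, k(p(p(c)), f(c, 0))))))   [R1 at 1.1.1]
3. k(p(p(c)), f(c, k(c, f(c, k(p(p(c)), f(c, 0))))))  →  f(c, k(c, f(c, k(p(p(c)), f(c, 0)))))   [R2 at ε]
4. f(c, k(c, f(c, k(p(p(c)), f(c, 0)))))  →  k(c, f(c, k(p(p(c)), f(c, 0))))   [R1 at ε]
5. k(c, f(c, k(p(p(c)), f(c, 0))))  →  p(f(c, k(p(p(c)), f(c, 0))))   [R4 at ε]
6. p(f(c, k(p(p(c)), f(c, 0))))  →  p(k(p(p(c)), f(c, 0)))   [R1 at 1]
7. p(k(p(p(c)), f(c, 0)))  →  p(f(c, 0))   [R2 at 1]
8. p(f(c, 0))  →  p(0)   [R1 at 1]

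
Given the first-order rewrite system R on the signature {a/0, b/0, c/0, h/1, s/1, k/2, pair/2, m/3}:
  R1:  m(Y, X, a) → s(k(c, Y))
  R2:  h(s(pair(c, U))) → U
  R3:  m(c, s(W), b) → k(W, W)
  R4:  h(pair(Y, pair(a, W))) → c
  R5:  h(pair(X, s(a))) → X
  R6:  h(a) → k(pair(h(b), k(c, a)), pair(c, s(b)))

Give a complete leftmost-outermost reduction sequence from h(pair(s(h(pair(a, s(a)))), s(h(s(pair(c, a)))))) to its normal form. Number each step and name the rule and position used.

s(a)

1. h(pair(s(h(pair(a, s(a)))), s(h(s(pair(c, a))))))  →  h(pair(s(a), s(h(s(pair(c, a))))))   [R5 at 1.1.1]
2. h(pair(s(a), s(h(s(pair(c, a))))))  →  h(pair(s(a), s(a)))   [R2 at 1.2.1]
3. h(pair(s(a), s(a)))  →  s(a)   [R5 at ε]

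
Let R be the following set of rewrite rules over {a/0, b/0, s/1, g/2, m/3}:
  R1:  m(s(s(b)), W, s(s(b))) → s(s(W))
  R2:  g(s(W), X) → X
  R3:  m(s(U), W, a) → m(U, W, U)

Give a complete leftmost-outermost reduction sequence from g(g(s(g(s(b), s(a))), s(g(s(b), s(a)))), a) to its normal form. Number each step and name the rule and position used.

1. g(g(s(g(s(b), s(a))), s(g(s(b), s(a)))), a)  →  g(s(g(s(b), s(a))), a)   [R2 at 1]
2. g(s(g(s(b), s(a))), a)  →  a   [R2 at ε]

a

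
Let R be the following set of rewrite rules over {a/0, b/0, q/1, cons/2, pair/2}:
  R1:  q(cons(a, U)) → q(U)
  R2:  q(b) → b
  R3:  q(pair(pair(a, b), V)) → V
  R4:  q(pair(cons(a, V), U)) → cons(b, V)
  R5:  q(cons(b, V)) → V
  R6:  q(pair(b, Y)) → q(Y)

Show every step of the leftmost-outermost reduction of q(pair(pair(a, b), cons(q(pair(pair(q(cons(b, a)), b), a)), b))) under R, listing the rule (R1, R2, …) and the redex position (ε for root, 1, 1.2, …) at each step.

1. q(pair(pair(a, b), cons(q(pair(pair(q(cons(b, a)), b), a)), b)))  →  cons(q(pair(pair(q(cons(b, a)), b), a)), b)   [R3 at ε]
2. cons(q(pair(pair(q(cons(b, a)), b), a)), b)  →  cons(q(pair(pair(a, b), a)), b)   [R5 at 1.1.1.1]
3. cons(q(pair(pair(a, b), a)), b)  →  cons(a, b)   [R3 at 1]

cons(a, b)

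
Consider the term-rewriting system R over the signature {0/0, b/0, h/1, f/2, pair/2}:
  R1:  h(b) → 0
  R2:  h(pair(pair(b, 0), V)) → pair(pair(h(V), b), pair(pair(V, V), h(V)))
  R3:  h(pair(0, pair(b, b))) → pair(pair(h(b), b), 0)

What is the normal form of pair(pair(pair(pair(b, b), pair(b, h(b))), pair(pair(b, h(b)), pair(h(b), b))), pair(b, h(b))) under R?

1. pair(pair(pair(pair(b, b), pair(b, h(b))), pair(pair(b, h(b)), pair(h(b), b))), pair(b, h(b)))  →  pair(pair(pair(pair(b, b), pair(b, 0)), pair(pair(b, h(b)), pair(h(b), b))), pair(b, h(b)))   [R1 at 1.1.2.2]
2. pair(pair(pair(pair(b, b), pair(b, 0)), pair(pair(b, h(b)), pair(h(b), b))), pair(b, h(b)))  →  pair(pair(pair(pair(b, b), pair(b, 0)), pair(pair(b, 0), pair(h(b), b))), pair(b, h(b)))   [R1 at 1.2.1.2]
3. pair(pair(pair(pair(b, b), pair(b, 0)), pair(pair(b, 0), pair(h(b), b))), pair(b, h(b)))  →  pair(pair(pair(pair(b, b), pair(b, 0)), pair(pair(b, 0), pair(0, b))), pair(b, h(b)))   [R1 at 1.2.2.1]
4. pair(pair(pair(pair(b, b), pair(b, 0)), pair(pair(b, 0), pair(0, b))), pair(b, h(b)))  →  pair(pair(pair(pair(b, b), pair(b, 0)), pair(pair(b, 0), pair(0, b))), pair(b, 0))   [R1 at 2.2]

pair(pair(pair(pair(b, b), pair(b, 0)), pair(pair(b, 0), pair(0, b))), pair(b, 0))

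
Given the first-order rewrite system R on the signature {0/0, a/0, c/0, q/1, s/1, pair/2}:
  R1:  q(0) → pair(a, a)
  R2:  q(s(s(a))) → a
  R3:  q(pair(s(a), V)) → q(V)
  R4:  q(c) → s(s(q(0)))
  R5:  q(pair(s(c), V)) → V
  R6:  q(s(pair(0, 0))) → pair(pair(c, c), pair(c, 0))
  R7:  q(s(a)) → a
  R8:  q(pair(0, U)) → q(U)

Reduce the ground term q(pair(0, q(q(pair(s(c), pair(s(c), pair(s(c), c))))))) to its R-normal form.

1. q(pair(0, q(q(pair(s(c), pair(s(c), pair(s(c), c)))))))  →  q(q(q(pair(s(c), pair(s(c), pair(s(c), c))))))   [R8 at ε]
2. q(q(q(pair(s(c), pair(s(c), pair(s(c), c))))))  →  q(q(pair(s(c), pair(s(c), c))))   [R5 at 1.1]
3. q(q(pair(s(c), pair(s(c), c))))  →  q(pair(s(c), c))   [R5 at 1]
4. q(pair(s(c), c))  →  c   [R5 at ε]

c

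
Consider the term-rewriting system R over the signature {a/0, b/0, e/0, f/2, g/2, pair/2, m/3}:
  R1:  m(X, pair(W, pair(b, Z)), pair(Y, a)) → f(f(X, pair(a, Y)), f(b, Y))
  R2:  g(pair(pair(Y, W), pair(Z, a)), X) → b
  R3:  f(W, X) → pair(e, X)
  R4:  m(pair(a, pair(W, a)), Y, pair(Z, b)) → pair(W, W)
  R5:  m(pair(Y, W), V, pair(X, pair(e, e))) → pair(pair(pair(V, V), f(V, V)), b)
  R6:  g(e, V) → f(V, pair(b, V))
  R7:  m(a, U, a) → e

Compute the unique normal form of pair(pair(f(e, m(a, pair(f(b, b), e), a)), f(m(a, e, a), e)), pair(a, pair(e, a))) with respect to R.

pair(pair(pair(e, e), pair(e, e)), pair(a, pair(e, a)))

1. pair(pair(f(e, m(a, pair(f(b, b), e), a)), f(m(a, e, a), e)), pair(a, pair(e, a)))  →  pair(pair(pair(e, m(a, pair(f(b, b), e), a)), f(m(a, e, a), e)), pair(a, pair(e, a)))   [R3 at 1.1]
2. pair(pair(pair(e, m(a, pair(f(b, b), e), a)), f(m(a, e, a), e)), pair(a, pair(e, a)))  →  pair(pair(pair(e, e), f(m(a, e, a), e)), pair(a, pair(e, a)))   [R7 at 1.1.2]
3. pair(pair(pair(e, e), f(m(a, e, a), e)), pair(a, pair(e, a)))  →  pair(pair(pair(e, e), pair(e, e)), pair(a, pair(e, a)))   [R3 at 1.2]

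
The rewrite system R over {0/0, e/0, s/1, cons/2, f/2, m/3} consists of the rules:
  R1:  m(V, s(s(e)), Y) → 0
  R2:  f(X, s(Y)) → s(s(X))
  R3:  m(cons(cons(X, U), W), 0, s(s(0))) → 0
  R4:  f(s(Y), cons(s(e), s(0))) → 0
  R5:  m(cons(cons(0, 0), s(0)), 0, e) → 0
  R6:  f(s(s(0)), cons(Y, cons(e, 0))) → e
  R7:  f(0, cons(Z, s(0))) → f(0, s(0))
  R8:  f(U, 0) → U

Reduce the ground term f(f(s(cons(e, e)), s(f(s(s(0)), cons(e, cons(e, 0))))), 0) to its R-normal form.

1. f(f(s(cons(e, e)), s(f(s(s(0)), cons(e, cons(e, 0))))), 0)  →  f(s(cons(e, e)), s(f(s(s(0)), cons(e, cons(e, 0)))))   [R8 at ε]
2. f(s(cons(e, e)), s(f(s(s(0)), cons(e, cons(e, 0)))))  →  s(s(s(cons(e, e))))   [R2 at ε]

s(s(s(cons(e, e))))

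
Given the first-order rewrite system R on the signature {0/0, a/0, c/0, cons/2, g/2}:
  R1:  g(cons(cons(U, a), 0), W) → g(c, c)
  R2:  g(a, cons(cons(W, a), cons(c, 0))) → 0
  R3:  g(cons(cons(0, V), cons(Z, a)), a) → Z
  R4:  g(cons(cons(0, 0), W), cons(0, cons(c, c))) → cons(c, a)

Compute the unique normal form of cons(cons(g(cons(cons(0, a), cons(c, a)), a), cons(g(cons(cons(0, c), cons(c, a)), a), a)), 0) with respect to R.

1. cons(cons(g(cons(cons(0, a), cons(c, a)), a), cons(g(cons(cons(0, c), cons(c, a)), a), a)), 0)  →  cons(cons(c, cons(g(cons(cons(0, c), cons(c, a)), a), a)), 0)   [R3 at 1.1]
2. cons(cons(c, cons(g(cons(cons(0, c), cons(c, a)), a), a)), 0)  →  cons(cons(c, cons(c, a)), 0)   [R3 at 1.2.1]

cons(cons(c, cons(c, a)), 0)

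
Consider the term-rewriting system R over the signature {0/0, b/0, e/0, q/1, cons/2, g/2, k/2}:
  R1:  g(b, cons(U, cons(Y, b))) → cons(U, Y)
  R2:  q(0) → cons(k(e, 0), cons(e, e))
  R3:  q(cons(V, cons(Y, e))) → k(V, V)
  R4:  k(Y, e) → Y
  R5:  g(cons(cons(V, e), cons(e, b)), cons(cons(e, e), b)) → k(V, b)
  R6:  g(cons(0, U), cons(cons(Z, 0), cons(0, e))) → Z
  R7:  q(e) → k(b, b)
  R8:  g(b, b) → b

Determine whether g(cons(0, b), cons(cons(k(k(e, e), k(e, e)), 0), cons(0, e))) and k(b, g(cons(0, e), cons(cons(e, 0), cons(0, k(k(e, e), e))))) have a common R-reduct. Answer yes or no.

no — NF(t₁) = e, NF(t₂) = b

Reduce t₁ = g(cons(0, b), cons(cons(k(k(e, e), k(e, e)), 0), cons(0, e))):
1. g(cons(0, b), cons(cons(k(k(e, e), k(e, e)), 0), cons(0, e)))  →  k(k(e, e), k(e, e))   [R6 at ε]
2. k(k(e, e), k(e, e))  →  k(e, k(e, e))   [R4 at 1]
3. k(e, k(e, e))  →  k(e, e)   [R4 at 2]
4. k(e, e)  →  e   [R4 at ε]

Reduce t₂ = k(b, g(cons(0, e), cons(cons(e, 0), cons(0, k(k(e, e), e))))):
1. k(b, g(cons(0, e), cons(cons(e, 0), cons(0, k(k(e, e), e)))))  →  k(b, g(cons(0, e), cons(cons(e, 0), cons(0, k(e, e)))))   [R4 at 2.2.2.2]
2. k(b, g(cons(0, e), cons(cons(e, 0), cons(0, k(e, e)))))  →  k(b, g(cons(0, e), cons(cons(e, 0), cons(0, e))))   [R4 at 2.2.2.2]
3. k(b, g(cons(0, e), cons(cons(e, 0), cons(0, e))))  →  k(b, e)   [R6 at 2]
4. k(b, e)  →  b   [R4 at ε]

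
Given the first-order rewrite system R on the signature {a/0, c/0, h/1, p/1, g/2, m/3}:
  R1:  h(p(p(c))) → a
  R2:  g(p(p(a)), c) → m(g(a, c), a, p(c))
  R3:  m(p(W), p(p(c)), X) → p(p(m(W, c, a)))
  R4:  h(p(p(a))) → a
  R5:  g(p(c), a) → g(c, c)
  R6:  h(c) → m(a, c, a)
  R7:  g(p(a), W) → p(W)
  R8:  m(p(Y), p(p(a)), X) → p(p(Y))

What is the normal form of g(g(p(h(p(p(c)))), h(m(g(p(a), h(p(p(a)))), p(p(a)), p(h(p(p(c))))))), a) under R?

1. g(g(p(h(p(p(c)))), h(m(g(p(a), h(p(p(a)))), p(p(a)), p(h(p(p(c))))))), a)  →  g(g(p(a), h(m(g(p(a), h(p(p(a)))), p(p(a)), p(h(p(p(c))))))), a)   [R1 at 1.1.1]
2. g(g(p(a), h(m(g(p(a), h(p(p(a)))), p(p(a)), p(h(p(p(c))))))), a)  →  g(p(h(m(g(p(a), h(p(p(a)))), p(p(a)), p(h(p(p(c))))))), a)   [R7 at 1]
3. g(p(h(m(g(p(a), h(p(p(a)))), p(p(a)), p(h(p(p(c))))))), a)  →  g(p(h(m(p(h(p(p(a)))), p(p(a)), p(h(p(p(c))))))), a)   [R7 at 1.1.1.1]
4. g(p(h(m(p(h(p(p(a)))), p(p(a)), p(h(p(p(c))))))), a)  →  g(p(h(p(p(h(p(p(a))))))), a)   [R8 at 1.1.1]
5. g(p(h(p(p(h(p(p(a))))))), a)  →  g(p(h(p(p(a)))), a)   [R4 at 1.1.1.1.1]
6. g(p(h(p(p(a)))), a)  →  g(p(a), a)   [R4 at 1.1]
7. g(p(a), a)  →  p(a)   [R7 at ε]

p(a)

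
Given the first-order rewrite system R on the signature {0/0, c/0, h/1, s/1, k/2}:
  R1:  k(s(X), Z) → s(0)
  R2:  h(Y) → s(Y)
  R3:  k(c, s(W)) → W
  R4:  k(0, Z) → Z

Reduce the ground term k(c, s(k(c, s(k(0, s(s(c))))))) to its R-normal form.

1. k(c, s(k(c, s(k(0, s(s(c)))))))  →  k(c, s(k(0, s(s(c)))))   [R3 at ε]
2. k(c, s(k(0, s(s(c)))))  →  k(0, s(s(c)))   [R3 at ε]
3. k(0, s(s(c)))  →  s(s(c))   [R4 at ε]

s(s(c))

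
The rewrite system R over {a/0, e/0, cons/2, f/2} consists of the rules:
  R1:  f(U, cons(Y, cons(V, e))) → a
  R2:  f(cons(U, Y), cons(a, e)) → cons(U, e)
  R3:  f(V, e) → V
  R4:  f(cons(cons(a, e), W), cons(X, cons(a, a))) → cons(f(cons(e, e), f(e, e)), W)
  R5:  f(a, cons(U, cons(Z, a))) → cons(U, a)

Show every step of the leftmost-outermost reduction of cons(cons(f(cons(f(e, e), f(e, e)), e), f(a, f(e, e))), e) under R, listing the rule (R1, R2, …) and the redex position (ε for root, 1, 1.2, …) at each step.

cons(cons(cons(e, e), a), e)

1. cons(cons(f(cons(f(e, e), f(e, e)), e), f(a, f(e, e))), e)  →  cons(cons(cons(f(e, e), f(e, e)), f(a, f(e, e))), e)   [R3 at 1.1]
2. cons(cons(cons(f(e, e), f(e, e)), f(a, f(e, e))), e)  →  cons(cons(cons(e, f(e, e)), f(a, f(e, e))), e)   [R3 at 1.1.1]
3. cons(cons(cons(e, f(e, e)), f(a, f(e, e))), e)  →  cons(cons(cons(e, e), f(a, f(e, e))), e)   [R3 at 1.1.2]
4. cons(cons(cons(e, e), f(a, f(e, e))), e)  →  cons(cons(cons(e, e), f(a, e)), e)   [R3 at 1.2.2]
5. cons(cons(cons(e, e), f(a, e)), e)  →  cons(cons(cons(e, e), a), e)   [R3 at 1.2]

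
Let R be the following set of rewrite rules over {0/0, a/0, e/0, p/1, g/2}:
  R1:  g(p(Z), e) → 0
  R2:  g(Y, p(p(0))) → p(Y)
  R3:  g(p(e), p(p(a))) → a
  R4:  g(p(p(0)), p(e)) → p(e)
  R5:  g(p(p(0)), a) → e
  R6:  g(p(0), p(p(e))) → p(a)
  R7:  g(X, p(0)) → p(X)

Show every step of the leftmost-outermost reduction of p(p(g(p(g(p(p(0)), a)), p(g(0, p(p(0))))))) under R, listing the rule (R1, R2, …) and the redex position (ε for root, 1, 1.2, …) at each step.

p(p(p(p(e))))

1. p(p(g(p(g(p(p(0)), a)), p(g(0, p(p(0)))))))  →  p(p(g(p(e), p(g(0, p(p(0)))))))   [R5 at 1.1.1.1]
2. p(p(g(p(e), p(g(0, p(p(0)))))))  →  p(p(g(p(e), p(p(0)))))   [R2 at 1.1.2.1]
3. p(p(g(p(e), p(p(0)))))  →  p(p(p(p(e))))   [R2 at 1.1]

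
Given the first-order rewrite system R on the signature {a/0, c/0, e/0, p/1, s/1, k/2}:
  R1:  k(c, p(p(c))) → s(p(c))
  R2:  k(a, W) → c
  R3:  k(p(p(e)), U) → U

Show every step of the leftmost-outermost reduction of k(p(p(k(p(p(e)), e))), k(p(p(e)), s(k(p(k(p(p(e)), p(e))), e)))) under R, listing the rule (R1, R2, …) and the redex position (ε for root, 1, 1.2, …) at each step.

s(e)

1. k(p(p(k(p(p(e)), e))), k(p(p(e)), s(k(p(k(p(p(e)), p(e))), e))))  →  k(p(p(e)), k(p(p(e)), s(k(p(k(p(p(e)), p(e))), e))))   [R3 at 1.1.1]
2. k(p(p(e)), k(p(p(e)), s(k(p(k(p(p(e)), p(e))), e))))  →  k(p(p(e)), s(k(p(k(p(p(e)), p(e))), e)))   [R3 at ε]
3. k(p(p(e)), s(k(p(k(p(p(e)), p(e))), e)))  →  s(k(p(k(p(p(e)), p(e))), e))   [R3 at ε]
4. s(k(p(k(p(p(e)), p(e))), e))  →  s(k(p(p(e)), e))   [R3 at 1.1.1]
5. s(k(p(p(e)), e))  →  s(e)   [R3 at 1]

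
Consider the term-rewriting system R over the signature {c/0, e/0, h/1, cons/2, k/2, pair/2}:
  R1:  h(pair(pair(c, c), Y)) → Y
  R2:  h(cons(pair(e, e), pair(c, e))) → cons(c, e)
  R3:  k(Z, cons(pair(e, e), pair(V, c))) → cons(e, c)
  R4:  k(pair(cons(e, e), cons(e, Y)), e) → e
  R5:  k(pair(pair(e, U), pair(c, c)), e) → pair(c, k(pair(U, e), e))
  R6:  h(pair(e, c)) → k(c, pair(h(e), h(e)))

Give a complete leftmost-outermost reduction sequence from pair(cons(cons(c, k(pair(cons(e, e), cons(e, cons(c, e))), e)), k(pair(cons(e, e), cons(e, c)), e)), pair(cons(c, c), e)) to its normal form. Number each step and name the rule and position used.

pair(cons(cons(c, e), e), pair(cons(c, c), e))

1. pair(cons(cons(c, k(pair(cons(e, e), cons(e, cons(c, e))), e)), k(pair(cons(e, e), cons(e, c)), e)), pair(cons(c, c), e))  →  pair(cons(cons(c, e), k(pair(cons(e, e), cons(e, c)), e)), pair(cons(c, c), e))   [R4 at 1.1.2]
2. pair(cons(cons(c, e), k(pair(cons(e, e), cons(e, c)), e)), pair(cons(c, c), e))  →  pair(cons(cons(c, e), e), pair(cons(c, c), e))   [R4 at 1.2]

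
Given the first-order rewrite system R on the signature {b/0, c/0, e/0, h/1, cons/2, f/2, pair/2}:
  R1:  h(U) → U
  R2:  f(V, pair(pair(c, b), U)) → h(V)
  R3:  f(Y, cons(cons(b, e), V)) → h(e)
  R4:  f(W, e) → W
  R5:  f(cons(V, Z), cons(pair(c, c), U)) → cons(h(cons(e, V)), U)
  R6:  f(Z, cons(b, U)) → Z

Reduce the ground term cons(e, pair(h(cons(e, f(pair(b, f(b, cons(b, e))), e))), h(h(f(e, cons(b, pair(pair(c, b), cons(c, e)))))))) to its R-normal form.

1. cons(e, pair(h(cons(e, f(pair(b, f(b, cons(b, e))), e))), h(h(f(e, cons(b, pair(pair(c, b), cons(c, e))))))))  →  cons(e, pair(cons(e, f(pair(b, f(b, cons(b, e))), e)), h(h(f(e, cons(b, pair(pair(c, b), cons(c, e))))))))   [R1 at 2.1]
2. cons(e, pair(cons(e, f(pair(b, f(b, cons(b, e))), e)), h(h(f(e, cons(b, pair(pair(c, b), cons(c, e))))))))  →  cons(e, pair(cons(e, pair(b, f(b, cons(b, e)))), h(h(f(e, cons(b, pair(pair(c, b), cons(c, e))))))))   [R4 at 2.1.2]
3. cons(e, pair(cons(e, pair(b, f(b, cons(b, e)))), h(h(f(e, cons(b, pair(pair(c, b), cons(c, e))))))))  →  cons(e, pair(cons(e, pair(b, b)), h(h(f(e, cons(b, pair(pair(c, b), cons(c, e))))))))   [R6 at 2.1.2.2]
4. cons(e, pair(cons(e, pair(b, b)), h(h(f(e, cons(b, pair(pair(c, b), cons(c, e))))))))  →  cons(e, pair(cons(e, pair(b, b)), h(f(e, cons(b, pair(pair(c, b), cons(c, e)))))))   [R1 at 2.2]
5. cons(e, pair(cons(e, pair(b, b)), h(f(e, cons(b, pair(pair(c, b), cons(c, e)))))))  →  cons(e, pair(cons(e, pair(b, b)), f(e, cons(b, pair(pair(c, b), cons(c, e))))))   [R1 at 2.2]
6. cons(e, pair(cons(e, pair(b, b)), f(e, cons(b, pair(pair(c, b), cons(c, e))))))  →  cons(e, pair(cons(e, pair(b, b)), e))   [R6 at 2.2]

cons(e, pair(cons(e, pair(b, b)), e))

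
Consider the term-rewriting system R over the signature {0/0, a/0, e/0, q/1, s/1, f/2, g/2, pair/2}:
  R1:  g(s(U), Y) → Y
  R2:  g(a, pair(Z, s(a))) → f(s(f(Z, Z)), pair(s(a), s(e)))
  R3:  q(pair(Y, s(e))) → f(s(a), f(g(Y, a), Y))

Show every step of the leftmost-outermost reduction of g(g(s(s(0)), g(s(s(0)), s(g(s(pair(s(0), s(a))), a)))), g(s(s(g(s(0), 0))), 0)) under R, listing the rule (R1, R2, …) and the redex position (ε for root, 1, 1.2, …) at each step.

1. g(g(s(s(0)), g(s(s(0)), s(g(s(pair(s(0), s(a))), a)))), g(s(s(g(s(0), 0))), 0))  →  g(g(s(s(0)), s(g(s(pair(s(0), s(a))), a))), g(s(s(g(s(0), 0))), 0))   [R1 at 1]
2. g(g(s(s(0)), s(g(s(pair(s(0), s(a))), a))), g(s(s(g(s(0), 0))), 0))  →  g(s(g(s(pair(s(0), s(a))), a)), g(s(s(g(s(0), 0))), 0))   [R1 at 1]
3. g(s(g(s(pair(s(0), s(a))), a)), g(s(s(g(s(0), 0))), 0))  →  g(s(s(g(s(0), 0))), 0)   [R1 at ε]
4. g(s(s(g(s(0), 0))), 0)  →  0   [R1 at ε]

0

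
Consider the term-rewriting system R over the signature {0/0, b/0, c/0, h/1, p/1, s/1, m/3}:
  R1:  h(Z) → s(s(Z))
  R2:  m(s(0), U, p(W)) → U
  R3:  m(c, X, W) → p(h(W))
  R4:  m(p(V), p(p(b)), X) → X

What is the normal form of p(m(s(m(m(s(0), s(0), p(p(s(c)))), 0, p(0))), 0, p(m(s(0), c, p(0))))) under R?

1. p(m(s(m(m(s(0), s(0), p(p(s(c)))), 0, p(0))), 0, p(m(s(0), c, p(0)))))  →  p(m(s(m(s(0), 0, p(0))), 0, p(m(s(0), c, p(0)))))   [R2 at 1.1.1.1]
2. p(m(s(m(s(0), 0, p(0))), 0, p(m(s(0), c, p(0)))))  →  p(m(s(0), 0, p(m(s(0), c, p(0)))))   [R2 at 1.1.1]
3. p(m(s(0), 0, p(m(s(0), c, p(0)))))  →  p(0)   [R2 at 1]

p(0)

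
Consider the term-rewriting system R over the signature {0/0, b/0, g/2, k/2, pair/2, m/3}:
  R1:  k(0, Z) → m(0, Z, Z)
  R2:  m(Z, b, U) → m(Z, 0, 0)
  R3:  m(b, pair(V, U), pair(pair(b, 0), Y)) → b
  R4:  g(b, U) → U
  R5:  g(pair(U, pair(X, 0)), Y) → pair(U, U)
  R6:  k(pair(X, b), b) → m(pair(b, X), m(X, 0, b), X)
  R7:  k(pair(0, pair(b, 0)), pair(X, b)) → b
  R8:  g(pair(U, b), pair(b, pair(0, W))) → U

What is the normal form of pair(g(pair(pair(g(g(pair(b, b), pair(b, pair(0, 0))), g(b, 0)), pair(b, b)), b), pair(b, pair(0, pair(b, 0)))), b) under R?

pair(pair(0, pair(b, b)), b)

1. pair(g(pair(pair(g(g(pair(b, b), pair(b, pair(0, 0))), g(b, 0)), pair(b, b)), b), pair(b, pair(0, pair(b, 0)))), b)  →  pair(pair(g(g(pair(b, b), pair(b, pair(0, 0))), g(b, 0)), pair(b, b)), b)   [R8 at 1]
2. pair(pair(g(g(pair(b, b), pair(b, pair(0, 0))), g(b, 0)), pair(b, b)), b)  →  pair(pair(g(b, g(b, 0)), pair(b, b)), b)   [R8 at 1.1.1]
3. pair(pair(g(b, g(b, 0)), pair(b, b)), b)  →  pair(pair(g(b, 0), pair(b, b)), b)   [R4 at 1.1]
4. pair(pair(g(b, 0), pair(b, b)), b)  →  pair(pair(0, pair(b, b)), b)   [R4 at 1.1]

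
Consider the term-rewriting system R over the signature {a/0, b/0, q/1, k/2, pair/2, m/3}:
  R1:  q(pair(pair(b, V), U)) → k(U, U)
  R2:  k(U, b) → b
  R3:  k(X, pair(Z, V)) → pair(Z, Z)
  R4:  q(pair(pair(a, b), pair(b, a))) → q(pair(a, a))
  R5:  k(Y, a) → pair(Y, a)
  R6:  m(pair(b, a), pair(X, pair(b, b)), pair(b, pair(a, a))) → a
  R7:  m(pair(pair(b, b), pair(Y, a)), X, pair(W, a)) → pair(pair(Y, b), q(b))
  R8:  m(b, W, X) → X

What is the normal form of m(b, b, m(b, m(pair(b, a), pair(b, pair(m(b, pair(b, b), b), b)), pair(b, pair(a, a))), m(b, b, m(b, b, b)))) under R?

b

1. m(b, b, m(b, m(pair(b, a), pair(b, pair(m(b, pair(b, b), b), b)), pair(b, pair(a, a))), m(b, b, m(b, b, b))))  →  m(b, m(pair(b, a), pair(b, pair(m(b, pair(b, b), b), b)), pair(b, pair(a, a))), m(b, b, m(b, b, b)))   [R8 at ε]
2. m(b, m(pair(b, a), pair(b, pair(m(b, pair(b, b), b), b)), pair(b, pair(a, a))), m(b, b, m(b, b, b)))  →  m(b, b, m(b, b, b))   [R8 at ε]
3. m(b, b, m(b, b, b))  →  m(b, b, b)   [R8 at ε]
4. m(b, b, b)  →  b   [R8 at ε]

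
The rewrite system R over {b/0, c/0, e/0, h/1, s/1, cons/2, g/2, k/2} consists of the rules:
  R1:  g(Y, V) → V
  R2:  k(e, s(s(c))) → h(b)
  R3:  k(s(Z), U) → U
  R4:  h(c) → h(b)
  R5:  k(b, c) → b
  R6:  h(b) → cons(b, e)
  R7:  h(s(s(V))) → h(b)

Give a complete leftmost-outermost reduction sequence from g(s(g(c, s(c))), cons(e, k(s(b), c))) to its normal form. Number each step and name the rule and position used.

cons(e, c)

1. g(s(g(c, s(c))), cons(e, k(s(b), c)))  →  cons(e, k(s(b), c))   [R1 at ε]
2. cons(e, k(s(b), c))  →  cons(e, c)   [R3 at 2]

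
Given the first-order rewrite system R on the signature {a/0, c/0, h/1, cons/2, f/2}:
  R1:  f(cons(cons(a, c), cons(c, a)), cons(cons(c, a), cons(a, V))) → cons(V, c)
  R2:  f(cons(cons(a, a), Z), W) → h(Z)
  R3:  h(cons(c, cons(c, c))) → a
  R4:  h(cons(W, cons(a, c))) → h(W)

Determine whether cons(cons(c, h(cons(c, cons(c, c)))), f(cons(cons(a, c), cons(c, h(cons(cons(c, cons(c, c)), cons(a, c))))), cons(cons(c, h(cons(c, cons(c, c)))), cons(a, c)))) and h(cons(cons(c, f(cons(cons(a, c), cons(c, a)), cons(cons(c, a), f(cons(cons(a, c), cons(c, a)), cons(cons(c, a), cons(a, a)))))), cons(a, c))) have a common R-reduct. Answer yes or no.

Reduce t₁ = cons(cons(c, h(cons(c, cons(c, c)))), f(cons(cons(a, c), cons(c, h(cons(cons(c, cons(c, c)), cons(a, c))))), cons(cons(c, h(cons(c, cons(c, c)))), cons(a, c)))):
1. cons(cons(c, h(cons(c, cons(c, c)))), f(cons(cons(a, c), cons(c, h(cons(cons(c, cons(c, c)), cons(a, c))))), cons(cons(c, h(cons(c, cons(c, c)))), cons(a, c))))  →  cons(cons(c, a), f(cons(cons(a, c), cons(c, h(cons(cons(c, cons(c, c)), cons(a, c))))), cons(cons(c, h(cons(c, cons(c, c)))), cons(a, c))))   [R3 at 1.2]
2. cons(cons(c, a), f(cons(cons(a, c), cons(c, h(cons(cons(c, cons(c, c)), cons(a, c))))), cons(cons(c, h(cons(c, cons(c, c)))), cons(a, c))))  →  cons(cons(c, a), f(cons(cons(a, c), cons(c, h(cons(c, cons(c, c))))), cons(cons(c, h(cons(c, cons(c, c)))), cons(a, c))))   [R4 at 2.1.2.2]
3. cons(cons(c, a), f(cons(cons(a, c), cons(c, h(cons(c, cons(c, c))))), cons(cons(c, h(cons(c, cons(c, c)))), cons(a, c))))  →  cons(cons(c, a), f(cons(cons(a, c), cons(c, a)), cons(cons(c, h(cons(c, cons(c, c)))), cons(a, c))))   [R3 at 2.1.2.2]
4. cons(cons(c, a), f(cons(cons(a, c), cons(c, a)), cons(cons(c, h(cons(c, cons(c, c)))), cons(a, c))))  →  cons(cons(c, a), f(cons(cons(a, c), cons(c, a)), cons(cons(c, a), cons(a, c))))   [R3 at 2.2.1.2]
5. cons(cons(c, a), f(cons(cons(a, c), cons(c, a)), cons(cons(c, a), cons(a, c))))  →  cons(cons(c, a), cons(c, c))   [R1 at 2]

Reduce t₂ = h(cons(cons(c, f(cons(cons(a, c), cons(c, a)), cons(cons(c, a), f(cons(cons(a, c), cons(c, a)), cons(cons(c, a), cons(a, a)))))), cons(a, c))):
1. h(cons(cons(c, f(cons(cons(a, c), cons(c, a)), cons(cons(c, a), f(cons(cons(a, c), cons(c, a)), cons(cons(c, a), cons(a, a)))))), cons(a, c)))  →  h(cons(c, f(cons(cons(a, c), cons(c, a)), cons(cons(c, a), f(cons(cons(a, c), cons(c, a)), cons(cons(c, a), cons(a, a)))))))   [R4 at ε]
2. h(cons(c, f(cons(cons(a, c), cons(c, a)), cons(cons(c, a), f(cons(cons(a, c), cons(c, a)), cons(cons(c, a), cons(a, a)))))))  →  h(cons(c, f(cons(cons(a, c), cons(c, a)), cons(cons(c, a), cons(a, c)))))   [R1 at 1.2.2.2]
3. h(cons(c, f(cons(cons(a, c), cons(c, a)), cons(cons(c, a), cons(a, c)))))  →  h(cons(c, cons(c, c)))   [R1 at 1.2]
4. h(cons(c, cons(c, c)))  →  a   [R3 at ε]

no — NF(t₁) = cons(cons(c, a), cons(c, c)), NF(t₂) = a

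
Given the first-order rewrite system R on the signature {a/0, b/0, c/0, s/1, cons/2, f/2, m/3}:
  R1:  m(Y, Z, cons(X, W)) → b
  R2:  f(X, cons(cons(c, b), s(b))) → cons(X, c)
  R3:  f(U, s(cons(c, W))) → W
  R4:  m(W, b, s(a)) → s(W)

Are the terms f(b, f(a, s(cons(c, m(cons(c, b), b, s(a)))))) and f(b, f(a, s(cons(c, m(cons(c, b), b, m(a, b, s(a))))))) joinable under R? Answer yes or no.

Reduce t₁ = f(b, f(a, s(cons(c, m(cons(c, b), b, s(a)))))):
1. f(b, f(a, s(cons(c, m(cons(c, b), b, s(a))))))  →  f(b, m(cons(c, b), b, s(a)))   [R3 at 2]
2. f(b, m(cons(c, b), b, s(a)))  →  f(b, s(cons(c, b)))   [R4 at 2]
3. f(b, s(cons(c, b)))  →  b   [R3 at ε]

Reduce t₂ = f(b, f(a, s(cons(c, m(cons(c, b), b, m(a, b, s(a))))))):
1. f(b, f(a, s(cons(c, m(cons(c, b), b, m(a, b, s(a)))))))  →  f(b, m(cons(c, b), b, m(a, b, s(a))))   [R3 at 2]
2. f(b, m(cons(c, b), b, m(a, b, s(a))))  →  f(b, m(cons(c, b), b, s(a)))   [R4 at 2.3]
3. f(b, m(cons(c, b), b, s(a)))  →  f(b, s(cons(c, b)))   [R4 at 2]
4. f(b, s(cons(c, b)))  →  b   [R3 at ε]

yes — NF(t₁) = b, NF(t₂) = b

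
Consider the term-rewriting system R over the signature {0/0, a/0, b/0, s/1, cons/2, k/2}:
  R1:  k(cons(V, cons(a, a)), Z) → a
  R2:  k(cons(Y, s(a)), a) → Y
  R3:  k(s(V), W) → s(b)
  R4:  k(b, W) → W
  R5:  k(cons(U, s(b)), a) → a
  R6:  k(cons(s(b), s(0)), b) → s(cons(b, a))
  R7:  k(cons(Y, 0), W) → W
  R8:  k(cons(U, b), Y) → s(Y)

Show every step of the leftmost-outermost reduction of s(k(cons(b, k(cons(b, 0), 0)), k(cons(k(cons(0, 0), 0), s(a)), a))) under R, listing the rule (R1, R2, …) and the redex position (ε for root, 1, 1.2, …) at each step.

s(0)

1. s(k(cons(b, k(cons(b, 0), 0)), k(cons(k(cons(0, 0), 0), s(a)), a)))  →  s(k(cons(b, 0), k(cons(k(cons(0, 0), 0), s(a)), a)))   [R7 at 1.1.2]
2. s(k(cons(b, 0), k(cons(k(cons(0, 0), 0), s(a)), a)))  →  s(k(cons(k(cons(0, 0), 0), s(a)), a))   [R7 at 1]
3. s(k(cons(k(cons(0, 0), 0), s(a)), a))  →  s(k(cons(0, 0), 0))   [R2 at 1]
4. s(k(cons(0, 0), 0))  →  s(0)   [R7 at 1]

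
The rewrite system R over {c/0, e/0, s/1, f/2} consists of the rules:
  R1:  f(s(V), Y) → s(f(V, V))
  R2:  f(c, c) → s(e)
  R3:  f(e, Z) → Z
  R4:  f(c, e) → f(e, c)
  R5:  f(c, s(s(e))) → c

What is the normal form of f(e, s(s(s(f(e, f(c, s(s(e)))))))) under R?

1. f(e, s(s(s(f(e, f(c, s(s(e))))))))  →  s(s(s(f(e, f(c, s(s(e)))))))   [R3 at ε]
2. s(s(s(f(e, f(c, s(s(e)))))))  →  s(s(s(f(c, s(s(e))))))   [R3 at 1.1.1]
3. s(s(s(f(c, s(s(e))))))  →  s(s(s(c)))   [R5 at 1.1.1]

s(s(s(c)))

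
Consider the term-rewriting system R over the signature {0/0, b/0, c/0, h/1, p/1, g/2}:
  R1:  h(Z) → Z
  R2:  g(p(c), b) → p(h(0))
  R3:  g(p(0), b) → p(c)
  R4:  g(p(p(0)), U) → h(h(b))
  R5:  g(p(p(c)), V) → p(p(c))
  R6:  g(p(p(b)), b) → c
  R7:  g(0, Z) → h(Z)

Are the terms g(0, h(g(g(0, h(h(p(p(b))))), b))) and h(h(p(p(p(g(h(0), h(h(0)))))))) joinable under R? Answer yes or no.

no — NF(t₁) = c, NF(t₂) = p(p(p(0)))

Reduce t₁ = g(0, h(g(g(0, h(h(p(p(b))))), b))):
1. g(0, h(g(g(0, h(h(p(p(b))))), b)))  →  h(h(g(g(0, h(h(p(p(b))))), b)))   [R7 at ε]
2. h(h(g(g(0, h(h(p(p(b))))), b)))  →  h(g(g(0, h(h(p(p(b))))), b))   [R1 at ε]
3. h(g(g(0, h(h(p(p(b))))), b))  →  g(g(0, h(h(p(p(b))))), b)   [R1 at ε]
4. g(g(0, h(h(p(p(b))))), b)  →  g(h(h(h(p(p(b))))), b)   [R7 at 1]
5. g(h(h(h(p(p(b))))), b)  →  g(h(h(p(p(b)))), b)   [R1 at 1]
6. g(h(h(p(p(b)))), b)  →  g(h(p(p(b))), b)   [R1 at 1]
7. g(h(p(p(b))), b)  →  g(p(p(b)), b)   [R1 at 1]
8. g(p(p(b)), b)  →  c   [R6 at ε]

Reduce t₂ = h(h(p(p(p(g(h(0), h(h(0)))))))):
1. h(h(p(p(p(g(h(0), h(h(0))))))))  →  h(p(p(p(g(h(0), h(h(0)))))))   [R1 at ε]
2. h(p(p(p(g(h(0), h(h(0)))))))  →  p(p(p(g(h(0), h(h(0))))))   [R1 at ε]
3. p(p(p(g(h(0), h(h(0))))))  →  p(p(p(g(0, h(h(0))))))   [R1 at 1.1.1.1]
4. p(p(p(g(0, h(h(0))))))  →  p(p(p(h(h(h(0))))))   [R7 at 1.1.1]
5. p(p(p(h(h(h(0))))))  →  p(p(p(h(h(0)))))   [R1 at 1.1.1]
6. p(p(p(h(h(0)))))  →  p(p(p(h(0))))   [R1 at 1.1.1]
7. p(p(p(h(0))))  →  p(p(p(0)))   [R1 at 1.1.1]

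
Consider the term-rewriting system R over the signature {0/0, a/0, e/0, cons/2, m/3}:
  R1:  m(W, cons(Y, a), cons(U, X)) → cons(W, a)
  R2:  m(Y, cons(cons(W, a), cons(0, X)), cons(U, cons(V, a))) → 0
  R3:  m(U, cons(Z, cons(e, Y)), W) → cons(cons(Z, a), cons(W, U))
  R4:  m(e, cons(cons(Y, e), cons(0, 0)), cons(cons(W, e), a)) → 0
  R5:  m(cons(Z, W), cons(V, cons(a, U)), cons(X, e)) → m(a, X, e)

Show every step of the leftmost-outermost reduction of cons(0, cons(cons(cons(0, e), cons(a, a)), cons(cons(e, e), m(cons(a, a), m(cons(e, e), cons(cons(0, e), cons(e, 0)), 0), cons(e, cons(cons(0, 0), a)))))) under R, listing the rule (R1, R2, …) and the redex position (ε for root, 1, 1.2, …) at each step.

cons(0, cons(cons(cons(0, e), cons(a, a)), cons(cons(e, e), 0)))

1. cons(0, cons(cons(cons(0, e), cons(a, a)), cons(cons(e, e), m(cons(a, a), m(cons(e, e), cons(cons(0, e), cons(e, 0)), 0), cons(e, cons(cons(0, 0), a))))))  →  cons(0, cons(cons(cons(0, e), cons(a, a)), cons(cons(e, e), m(cons(a, a), cons(cons(cons(0, e), a), cons(0, cons(e, e))), cons(e, cons(cons(0, 0), a))))))   [R3 at 2.2.2.2]
2. cons(0, cons(cons(cons(0, e), cons(a, a)), cons(cons(e, e), m(cons(a, a), cons(cons(cons(0, e), a), cons(0, cons(e, e))), cons(e, cons(cons(0, 0), a))))))  →  cons(0, cons(cons(cons(0, e), cons(a, a)), cons(cons(e, e), 0)))   [R2 at 2.2.2]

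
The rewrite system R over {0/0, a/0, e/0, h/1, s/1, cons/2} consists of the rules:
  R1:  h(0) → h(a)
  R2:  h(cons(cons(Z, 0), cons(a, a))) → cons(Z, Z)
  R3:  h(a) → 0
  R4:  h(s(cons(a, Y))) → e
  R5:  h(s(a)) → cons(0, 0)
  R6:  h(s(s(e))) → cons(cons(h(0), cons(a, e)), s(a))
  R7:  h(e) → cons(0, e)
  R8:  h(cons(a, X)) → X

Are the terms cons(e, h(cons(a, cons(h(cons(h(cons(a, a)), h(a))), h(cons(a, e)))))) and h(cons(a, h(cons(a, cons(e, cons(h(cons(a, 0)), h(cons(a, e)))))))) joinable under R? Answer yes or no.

yes — NF(t₁) = cons(e, cons(0, e)), NF(t₂) = cons(e, cons(0, e))

Reduce t₁ = cons(e, h(cons(a, cons(h(cons(h(cons(a, a)), h(a))), h(cons(a, e)))))):
1. cons(e, h(cons(a, cons(h(cons(h(cons(a, a)), h(a))), h(cons(a, e))))))  →  cons(e, cons(h(cons(h(cons(a, a)), h(a))), h(cons(a, e))))   [R8 at 2]
2. cons(e, cons(h(cons(h(cons(a, a)), h(a))), h(cons(a, e))))  →  cons(e, cons(h(cons(a, h(a))), h(cons(a, e))))   [R8 at 2.1.1.1]
3. cons(e, cons(h(cons(a, h(a))), h(cons(a, e))))  →  cons(e, cons(h(a), h(cons(a, e))))   [R8 at 2.1]
4. cons(e, cons(h(a), h(cons(a, e))))  →  cons(e, cons(0, h(cons(a, e))))   [R3 at 2.1]
5. cons(e, cons(0, h(cons(a, e))))  →  cons(e, cons(0, e))   [R8 at 2.2]

Reduce t₂ = h(cons(a, h(cons(a, cons(e, cons(h(cons(a, 0)), h(cons(a, e)))))))):
1. h(cons(a, h(cons(a, cons(e, cons(h(cons(a, 0)), h(cons(a, e))))))))  →  h(cons(a, cons(e, cons(h(cons(a, 0)), h(cons(a, e))))))   [R8 at ε]
2. h(cons(a, cons(e, cons(h(cons(a, 0)), h(cons(a, e))))))  →  cons(e, cons(h(cons(a, 0)), h(cons(a, e))))   [R8 at ε]
3. cons(e, cons(h(cons(a, 0)), h(cons(a, e))))  →  cons(e, cons(0, h(cons(a, e))))   [R8 at 2.1]
4. cons(e, cons(0, h(cons(a, e))))  →  cons(e, cons(0, e))   [R8 at 2.2]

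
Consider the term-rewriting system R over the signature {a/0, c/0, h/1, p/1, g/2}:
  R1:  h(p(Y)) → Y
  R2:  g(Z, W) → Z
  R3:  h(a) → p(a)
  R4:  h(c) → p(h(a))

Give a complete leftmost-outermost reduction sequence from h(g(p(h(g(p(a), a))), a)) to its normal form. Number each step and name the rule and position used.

1. h(g(p(h(g(p(a), a))), a))  →  h(p(h(g(p(a), a))))   [R2 at 1]
2. h(p(h(g(p(a), a))))  →  h(g(p(a), a))   [R1 at ε]
3. h(g(p(a), a))  →  h(p(a))   [R2 at 1]
4. h(p(a))  →  a   [R1 at ε]

a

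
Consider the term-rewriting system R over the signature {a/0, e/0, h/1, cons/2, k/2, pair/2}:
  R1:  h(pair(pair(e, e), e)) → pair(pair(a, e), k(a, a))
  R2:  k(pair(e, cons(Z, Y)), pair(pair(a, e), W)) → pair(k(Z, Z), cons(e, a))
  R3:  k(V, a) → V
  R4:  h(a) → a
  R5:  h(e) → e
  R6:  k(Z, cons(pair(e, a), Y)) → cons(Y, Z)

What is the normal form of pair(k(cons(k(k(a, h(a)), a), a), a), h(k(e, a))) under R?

pair(cons(a, a), e)

1. pair(k(cons(k(k(a, h(a)), a), a), a), h(k(e, a)))  →  pair(cons(k(k(a, h(a)), a), a), h(k(e, a)))   [R3 at 1]
2. pair(cons(k(k(a, h(a)), a), a), h(k(e, a)))  →  pair(cons(k(a, h(a)), a), h(k(e, a)))   [R3 at 1.1]
3. pair(cons(k(a, h(a)), a), h(k(e, a)))  →  pair(cons(k(a, a), a), h(k(e, a)))   [R4 at 1.1.2]
4. pair(cons(k(a, a), a), h(k(e, a)))  →  pair(cons(a, a), h(k(e, a)))   [R3 at 1.1]
5. pair(cons(a, a), h(k(e, a)))  →  pair(cons(a, a), h(e))   [R3 at 2.1]
6. pair(cons(a, a), h(e))  →  pair(cons(a, a), e)   [R5 at 2]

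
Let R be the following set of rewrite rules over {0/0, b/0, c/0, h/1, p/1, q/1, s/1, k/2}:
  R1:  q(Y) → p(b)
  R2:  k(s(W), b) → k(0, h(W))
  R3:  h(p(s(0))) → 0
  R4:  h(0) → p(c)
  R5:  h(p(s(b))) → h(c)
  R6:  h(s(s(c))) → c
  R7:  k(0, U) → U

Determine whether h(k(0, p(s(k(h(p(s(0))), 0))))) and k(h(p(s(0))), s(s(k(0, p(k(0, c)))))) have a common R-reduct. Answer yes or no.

no — NF(t₁) = 0, NF(t₂) = s(s(p(c)))

Reduce t₁ = h(k(0, p(s(k(h(p(s(0))), 0))))):
1. h(k(0, p(s(k(h(p(s(0))), 0)))))  →  h(p(s(k(h(p(s(0))), 0))))   [R7 at 1]
2. h(p(s(k(h(p(s(0))), 0))))  →  h(p(s(k(0, 0))))   [R3 at 1.1.1.1]
3. h(p(s(k(0, 0))))  →  h(p(s(0)))   [R7 at 1.1.1]
4. h(p(s(0)))  →  0   [R3 at ε]

Reduce t₂ = k(h(p(s(0))), s(s(k(0, p(k(0, c)))))):
1. k(h(p(s(0))), s(s(k(0, p(k(0, c))))))  →  k(0, s(s(k(0, p(k(0, c))))))   [R3 at 1]
2. k(0, s(s(k(0, p(k(0, c))))))  →  s(s(k(0, p(k(0, c)))))   [R7 at ε]
3. s(s(k(0, p(k(0, c)))))  →  s(s(p(k(0, c))))   [R7 at 1.1]
4. s(s(p(k(0, c))))  →  s(s(p(c)))   [R7 at 1.1.1]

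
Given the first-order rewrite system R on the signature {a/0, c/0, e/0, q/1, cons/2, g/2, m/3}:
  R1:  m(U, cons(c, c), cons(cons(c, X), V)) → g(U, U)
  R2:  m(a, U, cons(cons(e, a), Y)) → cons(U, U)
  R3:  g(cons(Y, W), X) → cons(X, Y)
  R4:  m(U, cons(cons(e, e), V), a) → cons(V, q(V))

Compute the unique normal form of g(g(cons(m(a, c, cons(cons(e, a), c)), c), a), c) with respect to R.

cons(c, a)

1. g(g(cons(m(a, c, cons(cons(e, a), c)), c), a), c)  →  g(cons(a, m(a, c, cons(cons(e, a), c))), c)   [R3 at 1]
2. g(cons(a, m(a, c, cons(cons(e, a), c))), c)  →  cons(c, a)   [R3 at ε]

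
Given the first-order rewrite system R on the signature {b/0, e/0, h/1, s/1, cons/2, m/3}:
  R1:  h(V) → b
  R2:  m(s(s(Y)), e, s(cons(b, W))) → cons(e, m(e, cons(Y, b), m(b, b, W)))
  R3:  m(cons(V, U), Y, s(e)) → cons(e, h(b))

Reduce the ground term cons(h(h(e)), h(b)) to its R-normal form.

cons(b, b)

1. cons(h(h(e)), h(b))  →  cons(b, h(b))   [R1 at 1]
2. cons(b, h(b))  →  cons(b, b)   [R1 at 2]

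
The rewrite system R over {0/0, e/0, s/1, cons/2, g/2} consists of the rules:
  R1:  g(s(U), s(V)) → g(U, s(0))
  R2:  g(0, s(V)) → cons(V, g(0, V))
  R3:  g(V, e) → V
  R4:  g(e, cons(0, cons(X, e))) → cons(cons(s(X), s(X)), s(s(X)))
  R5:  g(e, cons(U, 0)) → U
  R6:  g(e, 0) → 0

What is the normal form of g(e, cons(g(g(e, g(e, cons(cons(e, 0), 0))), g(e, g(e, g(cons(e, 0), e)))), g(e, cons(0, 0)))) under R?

1. g(e, cons(g(g(e, g(e, cons(cons(e, 0), 0))), g(e, g(e, g(cons(e, 0), e)))), g(e, cons(0, 0))))  →  g(e, cons(g(g(e, cons(e, 0)), g(e, g(e, g(cons(e, 0), e)))), g(e, cons(0, 0))))   [R5 at 2.1.1.2]
2. g(e, cons(g(g(e, cons(e, 0)), g(e, g(e, g(cons(e, 0), e)))), g(e, cons(0, 0))))  →  g(e, cons(g(e, g(e, g(e, g(cons(e, 0), e)))), g(e, cons(0, 0))))   [R5 at 2.1.1]
3. g(e, cons(g(e, g(e, g(e, g(cons(e, 0), e)))), g(e, cons(0, 0))))  →  g(e, cons(g(e, g(e, g(e, cons(e, 0)))), g(e, cons(0, 0))))   [R3 at 2.1.2.2.2]
4. g(e, cons(g(e, g(e, g(e, cons(e, 0)))), g(e, cons(0, 0))))  →  g(e, cons(g(e, g(e, e)), g(e, cons(0, 0))))   [R5 at 2.1.2.2]
5. g(e, cons(g(e, g(e, e)), g(e, cons(0, 0))))  →  g(e, cons(g(e, e), g(e, cons(0, 0))))   [R3 at 2.1.2]
6. g(e, cons(g(e, e), g(e, cons(0, 0))))  →  g(e, cons(e, g(e, cons(0, 0))))   [R3 at 2.1]
7. g(e, cons(e, g(e, cons(0, 0))))  →  g(e, cons(e, 0))   [R5 at 2.2]
8. g(e, cons(e, 0))  →  e   [R5 at ε]

e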